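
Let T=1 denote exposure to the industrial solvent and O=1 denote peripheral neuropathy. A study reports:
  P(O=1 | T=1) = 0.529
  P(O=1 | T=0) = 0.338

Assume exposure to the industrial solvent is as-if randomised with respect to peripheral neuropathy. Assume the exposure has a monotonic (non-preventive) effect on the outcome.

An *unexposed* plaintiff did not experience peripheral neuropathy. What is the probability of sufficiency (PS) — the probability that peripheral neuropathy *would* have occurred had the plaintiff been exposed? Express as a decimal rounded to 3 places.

Let p₁ = 0.529, p₀ = 0.338.
Under exogeneity and monotonicity, PS = (p₁ − p₀) / (1 − p₀).
PS = (0.529 − 0.338) / (1 − 0.338) = 0.191 / 0.662 ≈ 0.2885

PS ≈ 0.289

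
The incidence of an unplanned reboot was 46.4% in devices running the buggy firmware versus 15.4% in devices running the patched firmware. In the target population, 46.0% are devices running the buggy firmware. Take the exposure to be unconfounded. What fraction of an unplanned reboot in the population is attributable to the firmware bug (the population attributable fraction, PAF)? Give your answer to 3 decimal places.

p₁ = 0.464, p₀ = 0.154.
Overall risk P(Y=1) = π·p₁ + (1−π)·p₀ = 0.46×0.464 + 0.54×0.154 = 0.2966.
Under exogeneity, PAF = [P(Y=1) − p₀] / P(Y=1).
PAF = (0.2966 − 0.154) / 0.2966 ≈ 0.4808

PAF ≈ 0.481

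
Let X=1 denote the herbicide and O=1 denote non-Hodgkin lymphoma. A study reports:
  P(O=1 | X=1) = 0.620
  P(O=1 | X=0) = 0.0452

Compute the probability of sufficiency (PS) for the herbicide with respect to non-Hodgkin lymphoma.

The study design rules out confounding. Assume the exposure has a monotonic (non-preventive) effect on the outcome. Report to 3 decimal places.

Let p₁ = 0.62, p₀ = 0.0452.
Under exogeneity and monotonicity, PS = (p₁ − p₀) / (1 − p₀).
PS = (0.62 − 0.0452) / (1 − 0.0452) = 0.5748 / 0.9548 ≈ 0.6020

PS ≈ 0.602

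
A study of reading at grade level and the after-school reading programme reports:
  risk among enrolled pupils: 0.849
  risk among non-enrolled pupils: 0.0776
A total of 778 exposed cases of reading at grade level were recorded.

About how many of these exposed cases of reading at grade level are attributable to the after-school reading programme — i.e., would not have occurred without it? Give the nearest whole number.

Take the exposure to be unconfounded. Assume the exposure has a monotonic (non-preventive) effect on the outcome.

Let p₁ = 0.849, p₀ = 0.0776.
PN = (p₁ − p₀)/p₁ = (0.849 − 0.0776) / 0.849 ≈ 0.90860.
Attributable cases ≈ PN × (exposed cases) = 0.90860 × 778 ≈ 706.89.

about 707 cases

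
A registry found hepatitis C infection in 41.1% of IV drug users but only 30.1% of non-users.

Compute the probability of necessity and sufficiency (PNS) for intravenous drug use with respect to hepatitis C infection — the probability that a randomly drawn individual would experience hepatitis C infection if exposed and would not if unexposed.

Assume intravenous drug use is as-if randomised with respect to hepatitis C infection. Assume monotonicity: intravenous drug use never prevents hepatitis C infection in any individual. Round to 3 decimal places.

PNS ≈ 0.110

p₁ = 0.411, p₀ = 0.301.
Under exogeneity and monotonicity, PNS = p₁ − p₀.
PNS = 0.411 − 0.301 = 0.11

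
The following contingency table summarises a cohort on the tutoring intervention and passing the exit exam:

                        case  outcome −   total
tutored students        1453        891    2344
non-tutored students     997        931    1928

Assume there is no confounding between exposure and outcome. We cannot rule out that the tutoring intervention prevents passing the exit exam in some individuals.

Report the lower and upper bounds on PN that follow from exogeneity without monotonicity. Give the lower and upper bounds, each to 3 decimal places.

0.166 ≤ PN ≤ 0.779

p₁ = P(outcome | exposed) = 1453/2344 = 0.61988
p₀ = P(outcome | unexposed) = 997/1928 = 0.51712
Under exogeneity alone the bounds on PN are max{0,(p₁−p₀)/p₁} ≤ PN ≤ min{1,(1−p₀)/p₁}.
  lower = (p₁ − p₀)/p₁ = 0.10276 / 0.61988 ≈ 0.1658
  upper = min{1, (1 − p₀)/p₁} = 0.48288 / 0.61988 ≈ 0.7790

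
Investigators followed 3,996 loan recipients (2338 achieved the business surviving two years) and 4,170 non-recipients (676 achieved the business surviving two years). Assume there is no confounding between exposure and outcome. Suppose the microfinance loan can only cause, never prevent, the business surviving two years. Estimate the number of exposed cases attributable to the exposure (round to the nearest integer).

about 1690 cases

p₁ = P(outcome | exposed) = 2338/3996 = 0.58509
p₀ = P(outcome | unexposed) = 676/4170 = 0.16211
PN = (p₁ − p₀)/p₁ = (0.58509 − 0.16211) / 0.58509 ≈ 0.72293.
Attributable cases ≈ PN × (exposed cases) = 0.72293 × 2338 ≈ 1690.21.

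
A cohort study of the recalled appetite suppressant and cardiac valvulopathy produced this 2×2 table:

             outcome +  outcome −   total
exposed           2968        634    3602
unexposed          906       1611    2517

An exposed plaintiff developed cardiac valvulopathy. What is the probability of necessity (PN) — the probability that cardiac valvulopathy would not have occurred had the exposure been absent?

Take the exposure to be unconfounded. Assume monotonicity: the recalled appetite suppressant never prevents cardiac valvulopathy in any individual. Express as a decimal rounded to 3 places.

p₁ = P(outcome | exposed) = 2968/3602 = 0.82399
p₀ = P(outcome | unexposed) = 906/2517 = 0.35995
Under exogeneity and monotonicity, PN = (p₁ − p₀) / p₁.
PN = (0.82399 − 0.35995) / 0.82399 = 0.46403 / 0.82399 ≈ 0.5632

PN ≈ 0.563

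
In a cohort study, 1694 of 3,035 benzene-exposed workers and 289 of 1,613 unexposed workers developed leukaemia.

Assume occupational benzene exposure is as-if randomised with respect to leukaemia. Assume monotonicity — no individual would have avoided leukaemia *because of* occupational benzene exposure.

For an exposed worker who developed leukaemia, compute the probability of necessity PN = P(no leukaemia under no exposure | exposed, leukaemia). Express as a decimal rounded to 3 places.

PN ≈ 0.679

p₁ = P(outcome | exposed) = 1694/3035 = 0.55815
p₀ = P(outcome | unexposed) = 289/1613 = 0.17917
Under exogeneity and monotonicity, PN = (p₁ − p₀) / p₁.
PN = (0.55815 − 0.17917) / 0.55815 = 0.37899 / 0.55815 ≈ 0.6790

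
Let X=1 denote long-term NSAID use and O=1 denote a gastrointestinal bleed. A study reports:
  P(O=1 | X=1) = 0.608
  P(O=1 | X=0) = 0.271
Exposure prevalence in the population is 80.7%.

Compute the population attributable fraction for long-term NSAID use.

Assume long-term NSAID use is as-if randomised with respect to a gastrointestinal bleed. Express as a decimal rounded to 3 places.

Let p₁ = 0.608, p₀ = 0.271.
Overall risk P(Y=1) = π·p₁ + (1−π)·p₀ = 0.807×0.608 + 0.193×0.271 = 0.54296.
Under exogeneity, PAF = [P(Y=1) − p₀] / P(Y=1).
PAF = (0.54296 − 0.271) / 0.54296 ≈ 0.5009

PAF ≈ 0.501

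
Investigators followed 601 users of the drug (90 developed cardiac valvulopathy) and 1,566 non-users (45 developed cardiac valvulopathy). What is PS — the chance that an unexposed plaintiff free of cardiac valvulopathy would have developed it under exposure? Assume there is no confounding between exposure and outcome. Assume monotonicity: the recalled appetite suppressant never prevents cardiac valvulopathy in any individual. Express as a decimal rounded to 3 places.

PS ≈ 0.125

p₁ = P(outcome | exposed) = 90/601 = 0.14975
p₀ = P(outcome | unexposed) = 45/1566 = 0.028736
Under exogeneity and monotonicity, PS = (p₁ − p₀) / (1 − p₀).
PS = (0.14975 − 0.028736) / (1 − 0.028736) = 0.12101 / 0.97126 ≈ 0.1246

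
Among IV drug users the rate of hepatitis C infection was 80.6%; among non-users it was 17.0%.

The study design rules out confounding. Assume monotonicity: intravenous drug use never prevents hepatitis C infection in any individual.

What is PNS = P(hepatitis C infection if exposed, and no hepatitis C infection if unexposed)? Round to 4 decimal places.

PNS ≈ 0.6360

p₁ = 0.806, p₀ = 0.17.
Under exogeneity and monotonicity, PNS = p₁ − p₀.
PNS = 0.806 − 0.17 = 0.636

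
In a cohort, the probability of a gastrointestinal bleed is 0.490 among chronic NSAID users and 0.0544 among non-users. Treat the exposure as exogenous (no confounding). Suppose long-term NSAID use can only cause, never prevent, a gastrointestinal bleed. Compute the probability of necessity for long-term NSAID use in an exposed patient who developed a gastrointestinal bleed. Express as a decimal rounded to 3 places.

PN ≈ 0.889

Let p₁ = 0.49, p₀ = 0.0544.
Under exogeneity and monotonicity, PN = (p₁ − p₀) / p₁.
PN = (0.49 − 0.0544) / 0.49 = 0.4356 / 0.49 ≈ 0.8890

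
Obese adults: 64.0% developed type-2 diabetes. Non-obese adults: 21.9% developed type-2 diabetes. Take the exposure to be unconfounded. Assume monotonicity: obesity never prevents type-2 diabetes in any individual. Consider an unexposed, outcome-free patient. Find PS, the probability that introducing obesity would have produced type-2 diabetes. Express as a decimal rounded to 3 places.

p₁ = 0.64, p₀ = 0.219.
Under exogeneity and monotonicity, PS = (p₁ − p₀) / (1 − p₀).
PS = (0.64 − 0.219) / (1 − 0.219) = 0.421 / 0.781 ≈ 0.5391

PS ≈ 0.539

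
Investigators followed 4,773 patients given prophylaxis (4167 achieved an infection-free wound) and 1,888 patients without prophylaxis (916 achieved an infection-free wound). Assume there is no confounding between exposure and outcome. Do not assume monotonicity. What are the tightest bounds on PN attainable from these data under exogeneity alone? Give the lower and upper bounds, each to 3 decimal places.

p₁ = P(outcome | exposed) = 4167/4773 = 0.87304
p₀ = P(outcome | unexposed) = 916/1888 = 0.48517
Under exogeneity alone the bounds on PN are max{0,(p₁−p₀)/p₁} ≤ PN ≤ min{1,(1−p₀)/p₁}.
  lower = (p₁ − p₀)/p₁ = 0.38787 / 0.87304 ≈ 0.4443
  upper = min{1, (1 − p₀)/p₁} = 0.51483 / 0.87304 ≈ 0.5897

0.444 ≤ PN ≤ 0.590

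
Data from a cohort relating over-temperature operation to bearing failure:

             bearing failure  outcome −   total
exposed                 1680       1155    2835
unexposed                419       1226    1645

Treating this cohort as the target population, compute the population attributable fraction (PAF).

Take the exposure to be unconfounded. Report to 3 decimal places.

PAF ≈ 0.456

p₁ = P(outcome | exposed) = 1680/2835 = 0.59259
p₀ = P(outcome | unexposed) = 419/1645 = 0.25471
Exposure prevalence π = 2835/4480 = 0.63281; overall risk P(Y=1) = 0.46853.
Under exogeneity, PAF = [P(Y=1) − p₀]/P(Y=1).
PAF = (0.46853 − 0.25471) / 0.46853 ≈ 0.4564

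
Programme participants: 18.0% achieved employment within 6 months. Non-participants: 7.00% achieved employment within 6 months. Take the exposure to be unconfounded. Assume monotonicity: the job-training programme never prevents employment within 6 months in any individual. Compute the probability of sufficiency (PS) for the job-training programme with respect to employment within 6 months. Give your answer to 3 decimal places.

PS ≈ 0.118

p₁ = 0.18, p₀ = 0.07.
Under exogeneity and monotonicity, PS = (p₁ − p₀) / (1 − p₀).
PS = (0.18 − 0.07) / (1 − 0.07) = 0.11 / 0.93 ≈ 0.1183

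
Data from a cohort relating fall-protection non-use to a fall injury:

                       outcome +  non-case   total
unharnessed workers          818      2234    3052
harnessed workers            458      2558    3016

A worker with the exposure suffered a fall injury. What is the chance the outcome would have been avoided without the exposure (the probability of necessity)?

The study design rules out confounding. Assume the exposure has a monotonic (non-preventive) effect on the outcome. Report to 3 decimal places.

p₁ = P(outcome | exposed) = 818/3052 = 0.26802
p₀ = P(outcome | unexposed) = 458/3016 = 0.15186
Under exogeneity and monotonicity, PN = (p₁ − p₀)/p₁.
PN = (0.26802 − 0.15186) / 0.26802 ≈ 0.4334

PN ≈ 0.433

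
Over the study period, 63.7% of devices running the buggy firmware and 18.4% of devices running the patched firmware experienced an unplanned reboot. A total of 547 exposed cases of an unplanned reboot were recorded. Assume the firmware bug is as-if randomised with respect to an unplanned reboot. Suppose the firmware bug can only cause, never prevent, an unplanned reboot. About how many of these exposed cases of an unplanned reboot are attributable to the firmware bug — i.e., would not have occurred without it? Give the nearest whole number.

about 389 cases

p₁ = 0.637, p₀ = 0.184.
PN = (p₁ − p₀)/p₁ = (0.637 − 0.184) / 0.637 ≈ 0.71115.
Attributable cases ≈ PN × (exposed cases) = 0.71115 × 547 ≈ 389.00.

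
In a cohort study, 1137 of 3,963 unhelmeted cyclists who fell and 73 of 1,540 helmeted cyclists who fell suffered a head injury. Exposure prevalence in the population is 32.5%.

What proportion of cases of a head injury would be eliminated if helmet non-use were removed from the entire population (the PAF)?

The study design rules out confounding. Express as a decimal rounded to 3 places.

PAF ≈ 0.622

p₁ = P(outcome | exposed) = 1137/3963 = 0.2869
p₀ = P(outcome | unexposed) = 73/1540 = 0.047403
Overall risk P(Y=1) = π·p₁ + (1−π)·p₀ = 0.325×0.2869 + 0.675×0.047403 = 0.12524.
Under exogeneity, PAF = [P(Y=1) − p₀] / P(Y=1).
PAF = (0.12524 − 0.047403) / 0.12524 ≈ 0.6215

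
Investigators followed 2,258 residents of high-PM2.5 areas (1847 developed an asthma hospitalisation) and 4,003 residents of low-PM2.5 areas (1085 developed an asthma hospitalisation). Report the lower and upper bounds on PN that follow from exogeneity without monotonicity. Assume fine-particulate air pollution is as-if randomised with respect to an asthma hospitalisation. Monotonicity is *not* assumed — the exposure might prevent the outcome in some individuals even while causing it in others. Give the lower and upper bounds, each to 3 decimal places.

p₁ = P(outcome | exposed) = 1847/2258 = 0.81798
p₀ = P(outcome | unexposed) = 1085/4003 = 0.27105
Under exogeneity alone the bounds on PN are max{0,(p₁−p₀)/p₁} ≤ PN ≤ min{1,(1−p₀)/p₁}.
  lower = (p₁ − p₀)/p₁ = 0.54693 / 0.81798 ≈ 0.6686
  upper = min{1, (1 − p₀)/p₁} = 0.72895 / 0.81798 ≈ 0.8912

0.669 ≤ PN ≤ 0.891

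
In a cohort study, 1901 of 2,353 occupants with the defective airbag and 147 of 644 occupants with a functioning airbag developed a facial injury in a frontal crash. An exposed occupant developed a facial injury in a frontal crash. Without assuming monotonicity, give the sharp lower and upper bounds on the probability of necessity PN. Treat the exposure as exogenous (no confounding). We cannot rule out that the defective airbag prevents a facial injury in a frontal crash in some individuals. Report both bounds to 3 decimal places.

p₁ = P(outcome | exposed) = 1901/2353 = 0.8079
p₀ = P(outcome | unexposed) = 147/644 = 0.22826
Under exogeneity alone the bounds on PN are max{0,(p₁−p₀)/p₁} ≤ PN ≤ min{1,(1−p₀)/p₁}.
  lower = (p₁ − p₀)/p₁ = 0.57964 / 0.8079 ≈ 0.7175
  upper = min{1, (1 − p₀)/p₁} = 0.77174 / 0.8079 ≈ 0.9552

0.717 ≤ PN ≤ 0.955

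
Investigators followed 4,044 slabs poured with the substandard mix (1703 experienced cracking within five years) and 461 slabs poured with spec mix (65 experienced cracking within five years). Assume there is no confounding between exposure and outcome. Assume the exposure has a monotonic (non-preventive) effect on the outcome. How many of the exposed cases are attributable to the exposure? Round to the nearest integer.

p₁ = P(outcome | exposed) = 1703/4044 = 0.42112
p₀ = P(outcome | unexposed) = 65/461 = 0.141
PN = (p₁ − p₀)/p₁ = (0.42112 − 0.141) / 0.42112 ≈ 0.66518.
Attributable cases ≈ PN × (exposed cases) = 0.66518 × 1703 ≈ 1132.80.

about 1133 cases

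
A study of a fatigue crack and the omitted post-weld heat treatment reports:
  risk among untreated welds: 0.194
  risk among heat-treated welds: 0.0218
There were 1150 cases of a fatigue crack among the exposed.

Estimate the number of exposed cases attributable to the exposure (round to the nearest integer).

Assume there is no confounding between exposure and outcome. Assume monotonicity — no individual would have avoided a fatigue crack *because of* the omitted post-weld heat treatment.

Let p₁ = 0.194, p₀ = 0.0218.
PN = (p₁ − p₀)/p₁ = (0.194 − 0.0218) / 0.194 ≈ 0.88763.
Attributable cases ≈ PN × (exposed cases) = 0.88763 × 1150 ≈ 1020.77.

about 1021 cases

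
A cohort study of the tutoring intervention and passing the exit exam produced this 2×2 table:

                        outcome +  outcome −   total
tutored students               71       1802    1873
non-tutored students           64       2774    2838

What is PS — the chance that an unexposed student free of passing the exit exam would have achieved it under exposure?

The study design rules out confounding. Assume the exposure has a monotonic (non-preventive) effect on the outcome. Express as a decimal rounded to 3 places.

p₁ = P(outcome | exposed) = 71/1873 = 0.037907
p₀ = P(outcome | unexposed) = 64/2838 = 0.022551
Under exogeneity and monotonicity, PS = (p₁ − p₀)/(1 − p₀).
PS = (0.037907 − 0.022551) / 0.97745 ≈ 0.0157

PS ≈ 0.016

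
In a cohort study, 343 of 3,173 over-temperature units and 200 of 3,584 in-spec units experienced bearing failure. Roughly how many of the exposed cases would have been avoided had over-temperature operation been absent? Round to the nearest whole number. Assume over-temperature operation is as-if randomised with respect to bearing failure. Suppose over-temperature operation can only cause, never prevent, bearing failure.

p₁ = P(outcome | exposed) = 343/3173 = 0.1081
p₀ = P(outcome | unexposed) = 200/3584 = 0.055804
PN = (p₁ − p₀)/p₁ = (0.1081 − 0.055804) / 0.1081 ≈ 0.48378.
Attributable cases ≈ PN × (exposed cases) = 0.48378 × 343 ≈ 165.94.

about 166 cases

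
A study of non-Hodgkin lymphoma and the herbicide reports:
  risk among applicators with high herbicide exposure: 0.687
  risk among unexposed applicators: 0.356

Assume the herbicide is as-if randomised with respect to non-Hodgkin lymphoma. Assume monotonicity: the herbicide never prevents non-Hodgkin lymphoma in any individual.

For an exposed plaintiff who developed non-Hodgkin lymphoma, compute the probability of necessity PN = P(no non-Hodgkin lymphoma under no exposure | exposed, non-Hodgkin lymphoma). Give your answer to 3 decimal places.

Let p₁ = 0.687, p₀ = 0.356.
Under exogeneity and monotonicity, PN = (p₁ − p₀) / p₁.
PN = (0.687 − 0.356) / 0.687 = 0.331 / 0.687 ≈ 0.4818

PN ≈ 0.482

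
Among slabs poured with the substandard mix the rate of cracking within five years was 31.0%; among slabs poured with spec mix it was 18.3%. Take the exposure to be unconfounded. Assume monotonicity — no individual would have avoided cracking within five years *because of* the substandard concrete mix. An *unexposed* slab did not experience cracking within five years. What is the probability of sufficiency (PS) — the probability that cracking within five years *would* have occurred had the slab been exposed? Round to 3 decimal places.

PS ≈ 0.155

p₁ = 0.31, p₀ = 0.183.
Under exogeneity and monotonicity, PS = (p₁ − p₀) / (1 − p₀).
PS = (0.31 − 0.183) / (1 − 0.183) = 0.127 / 0.817 ≈ 0.1554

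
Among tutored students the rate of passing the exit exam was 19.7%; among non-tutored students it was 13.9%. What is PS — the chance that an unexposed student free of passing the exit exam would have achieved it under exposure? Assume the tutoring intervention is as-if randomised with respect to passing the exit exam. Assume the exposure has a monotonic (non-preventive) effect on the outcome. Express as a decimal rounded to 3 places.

p₁ = 0.197, p₀ = 0.139.
Under exogeneity and monotonicity, PS = (p₁ − p₀) / (1 − p₀).
PS = (0.197 − 0.139) / (1 − 0.139) = 0.058 / 0.861 ≈ 0.0674

PS ≈ 0.067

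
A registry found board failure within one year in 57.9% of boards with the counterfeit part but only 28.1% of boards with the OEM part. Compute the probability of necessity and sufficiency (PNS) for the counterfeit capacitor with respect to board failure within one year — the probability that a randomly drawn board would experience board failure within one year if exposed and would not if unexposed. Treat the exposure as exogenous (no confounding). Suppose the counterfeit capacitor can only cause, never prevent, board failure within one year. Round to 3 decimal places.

p₁ = 0.579, p₀ = 0.281.
Under exogeneity and monotonicity, PNS = p₁ − p₀.
PNS = 0.579 − 0.281 = 0.298

PNS ≈ 0.298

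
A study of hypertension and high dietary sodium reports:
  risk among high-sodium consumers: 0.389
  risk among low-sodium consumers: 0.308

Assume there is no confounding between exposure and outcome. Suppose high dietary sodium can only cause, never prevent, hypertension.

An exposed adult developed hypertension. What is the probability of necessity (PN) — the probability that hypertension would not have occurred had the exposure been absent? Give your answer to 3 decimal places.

Let p₁ = 0.389, p₀ = 0.308.
Under exogeneity and monotonicity, PN = (p₁ − p₀) / p₁.
PN = (0.389 − 0.308) / 0.389 = 0.081 / 0.389 ≈ 0.2082

PN ≈ 0.208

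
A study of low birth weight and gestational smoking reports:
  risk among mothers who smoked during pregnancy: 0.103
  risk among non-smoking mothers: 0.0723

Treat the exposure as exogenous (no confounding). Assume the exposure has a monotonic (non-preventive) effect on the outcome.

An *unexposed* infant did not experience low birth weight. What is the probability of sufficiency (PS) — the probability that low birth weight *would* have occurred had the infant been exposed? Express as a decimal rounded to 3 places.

Let p₁ = 0.103, p₀ = 0.0723.
Under exogeneity and monotonicity, PS = (p₁ − p₀) / (1 − p₀).
PS = (0.103 − 0.0723) / (1 − 0.0723) = 0.0307 / 0.9277 ≈ 0.0331

PS ≈ 0.033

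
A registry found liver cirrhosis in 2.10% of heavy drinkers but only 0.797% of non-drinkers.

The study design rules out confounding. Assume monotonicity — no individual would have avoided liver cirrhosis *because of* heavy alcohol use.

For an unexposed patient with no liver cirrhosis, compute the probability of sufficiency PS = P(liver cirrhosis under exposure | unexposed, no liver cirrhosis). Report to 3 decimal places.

p₁ = 0.021, p₀ = 0.00797.
Under exogeneity and monotonicity, PS = (p₁ − p₀) / (1 − p₀).
PS = (0.021 − 0.00797) / (1 − 0.00797) = 0.01303 / 0.99203 ≈ 0.0131

PS ≈ 0.013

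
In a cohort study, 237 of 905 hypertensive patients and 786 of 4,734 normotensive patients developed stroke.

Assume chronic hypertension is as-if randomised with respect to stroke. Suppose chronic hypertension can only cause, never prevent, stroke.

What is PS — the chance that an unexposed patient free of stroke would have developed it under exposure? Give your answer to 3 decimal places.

PS ≈ 0.115

p₁ = P(outcome | exposed) = 237/905 = 0.26188
p₀ = P(outcome | unexposed) = 786/4734 = 0.16603
Under exogeneity and monotonicity, PS = (p₁ − p₀) / (1 − p₀).
PS = (0.26188 − 0.16603) / (1 − 0.16603) = 0.095845 / 0.83397 ≈ 0.1149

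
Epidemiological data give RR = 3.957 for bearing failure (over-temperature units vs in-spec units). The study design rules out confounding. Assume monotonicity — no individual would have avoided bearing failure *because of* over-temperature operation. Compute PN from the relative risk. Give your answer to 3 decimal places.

Under exogeneity and monotonicity, PN = (RR − 1) / RR = 1 − 1/RR.
PN = (3.957 − 1) / 3.957 = 2.957 / 3.957 ≈ 0.7473

PN ≈ 0.747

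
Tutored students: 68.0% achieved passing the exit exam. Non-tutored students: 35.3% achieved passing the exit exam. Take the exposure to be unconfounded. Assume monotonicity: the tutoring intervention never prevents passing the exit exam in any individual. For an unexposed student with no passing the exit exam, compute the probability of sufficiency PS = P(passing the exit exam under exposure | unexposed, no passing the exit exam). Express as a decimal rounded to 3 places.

p₁ = 0.68, p₀ = 0.353.
Under exogeneity and monotonicity, PS = (p₁ − p₀) / (1 − p₀).
PS = (0.68 − 0.353) / (1 − 0.353) = 0.327 / 0.647 ≈ 0.5054

PS ≈ 0.505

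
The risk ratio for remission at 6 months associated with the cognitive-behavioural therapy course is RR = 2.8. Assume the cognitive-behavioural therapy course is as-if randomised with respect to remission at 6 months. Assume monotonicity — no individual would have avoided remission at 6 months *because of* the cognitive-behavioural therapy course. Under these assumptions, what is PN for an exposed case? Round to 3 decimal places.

PN ≈ 0.643

Under exogeneity and monotonicity, PN = (RR − 1) / RR = 1 − 1/RR.
PN = (2.8 − 1) / 2.8 = 1.8 / 2.8 ≈ 0.6429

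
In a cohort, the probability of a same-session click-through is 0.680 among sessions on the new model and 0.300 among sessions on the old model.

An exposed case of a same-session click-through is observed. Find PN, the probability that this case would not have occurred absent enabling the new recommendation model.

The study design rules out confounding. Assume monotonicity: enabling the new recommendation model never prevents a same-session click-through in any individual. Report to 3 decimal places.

Let p₁ = 0.68, p₀ = 0.3.
Under exogeneity and monotonicity, PN = (p₁ − p₀) / p₁.
PN = (0.68 − 0.3) / 0.68 = 0.38 / 0.68 ≈ 0.5588

PN ≈ 0.559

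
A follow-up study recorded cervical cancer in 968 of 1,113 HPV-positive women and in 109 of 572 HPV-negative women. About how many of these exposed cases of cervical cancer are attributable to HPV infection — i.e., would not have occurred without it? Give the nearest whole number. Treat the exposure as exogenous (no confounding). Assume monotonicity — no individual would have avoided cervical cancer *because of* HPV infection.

about 756 cases

p₁ = P(outcome | exposed) = 968/1113 = 0.86972
p₀ = P(outcome | unexposed) = 109/572 = 0.19056
PN = (p₁ − p₀)/p₁ = (0.86972 − 0.19056) / 0.86972 ≈ 0.78090.
Attributable cases ≈ PN × (exposed cases) = 0.78090 × 968 ≈ 755.91.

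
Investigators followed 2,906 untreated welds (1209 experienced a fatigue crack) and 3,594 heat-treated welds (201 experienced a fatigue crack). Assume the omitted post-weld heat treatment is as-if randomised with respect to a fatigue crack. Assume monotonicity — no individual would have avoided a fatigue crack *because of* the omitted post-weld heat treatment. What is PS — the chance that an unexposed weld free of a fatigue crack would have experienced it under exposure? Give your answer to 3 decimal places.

p₁ = P(outcome | exposed) = 1209/2906 = 0.41604
p₀ = P(outcome | unexposed) = 201/3594 = 0.055927
Under exogeneity and monotonicity, PS = (p₁ − p₀) / (1 − p₀).
PS = (0.41604 − 0.055927) / (1 − 0.055927) = 0.36011 / 0.94407 ≈ 0.3814

PS ≈ 0.381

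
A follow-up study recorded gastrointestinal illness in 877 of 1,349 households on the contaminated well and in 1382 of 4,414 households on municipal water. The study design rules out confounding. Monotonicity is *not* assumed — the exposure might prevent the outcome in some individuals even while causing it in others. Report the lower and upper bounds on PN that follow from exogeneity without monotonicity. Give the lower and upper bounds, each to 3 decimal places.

0.518 ≤ PN ≤ 1.000

p₁ = P(outcome | exposed) = 877/1349 = 0.65011
p₀ = P(outcome | unexposed) = 1382/4414 = 0.31309
Under exogeneity alone the bounds on PN are max{0,(p₁−p₀)/p₁} ≤ PN ≤ min{1,(1−p₀)/p₁}.
  lower = (p₁ − p₀)/p₁ = 0.33702 / 0.65011 ≈ 0.5184
  upper = min{1, (1 − p₀)/p₁} = 0.68691 / 0.65011 ≈ 1.0566 → capped at 1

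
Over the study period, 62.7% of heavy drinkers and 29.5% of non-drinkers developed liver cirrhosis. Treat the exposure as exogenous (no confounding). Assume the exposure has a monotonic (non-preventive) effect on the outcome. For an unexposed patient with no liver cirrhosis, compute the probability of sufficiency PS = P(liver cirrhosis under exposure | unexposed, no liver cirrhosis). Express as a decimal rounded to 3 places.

PS ≈ 0.471

p₁ = 0.627, p₀ = 0.295.
Under exogeneity and monotonicity, PS = (p₁ − p₀) / (1 − p₀).
PS = (0.627 − 0.295) / (1 − 0.295) = 0.332 / 0.705 ≈ 0.4709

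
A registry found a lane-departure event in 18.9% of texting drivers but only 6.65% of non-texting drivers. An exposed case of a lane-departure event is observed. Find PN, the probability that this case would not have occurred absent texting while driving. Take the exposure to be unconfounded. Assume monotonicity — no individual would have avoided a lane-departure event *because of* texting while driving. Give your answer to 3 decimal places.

p₁ = 0.189, p₀ = 0.0665.
Under exogeneity and monotonicity, PN = (p₁ − p₀) / p₁.
PN = (0.189 − 0.0665) / 0.189 = 0.1225 / 0.189 ≈ 0.6481

PN ≈ 0.648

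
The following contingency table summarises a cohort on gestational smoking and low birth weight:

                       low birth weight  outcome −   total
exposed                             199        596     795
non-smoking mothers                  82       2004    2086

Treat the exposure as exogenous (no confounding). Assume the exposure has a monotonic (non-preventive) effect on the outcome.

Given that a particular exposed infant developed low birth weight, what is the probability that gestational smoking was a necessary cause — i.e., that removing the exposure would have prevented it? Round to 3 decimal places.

p₁ = P(outcome | exposed) = 199/795 = 0.25031
p₀ = P(outcome | unexposed) = 82/2086 = 0.03931
Under exogeneity and monotonicity, PN = (p₁ − p₀) / p₁.
PN = (0.25031 − 0.03931) / 0.25031 = 0.211 / 0.25031 ≈ 0.8430

PN ≈ 0.843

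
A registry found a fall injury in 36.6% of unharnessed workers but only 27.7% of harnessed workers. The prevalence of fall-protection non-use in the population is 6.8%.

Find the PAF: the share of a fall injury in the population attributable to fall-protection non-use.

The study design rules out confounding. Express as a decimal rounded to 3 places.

PAF ≈ 0.021

p₁ = 0.366, p₀ = 0.277.
Overall risk P(Y=1) = π·p₁ + (1−π)·p₀ = 0.068×0.366 + 0.932×0.277 = 0.28305.
Under exogeneity, PAF = [P(Y=1) − p₀] / P(Y=1).
PAF = (0.28305 − 0.277) / 0.28305 ≈ 0.0214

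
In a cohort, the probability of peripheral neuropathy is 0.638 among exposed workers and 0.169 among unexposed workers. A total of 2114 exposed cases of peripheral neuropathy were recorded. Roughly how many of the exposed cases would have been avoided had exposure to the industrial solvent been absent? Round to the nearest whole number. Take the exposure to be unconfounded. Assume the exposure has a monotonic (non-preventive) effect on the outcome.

Let p₁ = 0.638, p₀ = 0.169.
PN = (p₁ − p₀)/p₁ = (0.638 − 0.169) / 0.638 ≈ 0.73511.
Attributable cases ≈ PN × (exposed cases) = 0.73511 × 2114 ≈ 1554.02.

about 1554 cases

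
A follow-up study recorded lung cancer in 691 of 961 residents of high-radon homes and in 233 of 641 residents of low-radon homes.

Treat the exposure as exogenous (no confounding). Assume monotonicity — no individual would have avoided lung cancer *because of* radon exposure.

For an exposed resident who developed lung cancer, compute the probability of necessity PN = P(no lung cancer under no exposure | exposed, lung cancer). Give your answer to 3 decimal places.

p₁ = P(outcome | exposed) = 691/961 = 0.71904
p₀ = P(outcome | unexposed) = 233/641 = 0.36349
Under exogeneity and monotonicity, PN = (p₁ − p₀) / p₁.
PN = (0.71904 − 0.36349) / 0.71904 = 0.35555 / 0.71904 ≈ 0.4945

PN ≈ 0.494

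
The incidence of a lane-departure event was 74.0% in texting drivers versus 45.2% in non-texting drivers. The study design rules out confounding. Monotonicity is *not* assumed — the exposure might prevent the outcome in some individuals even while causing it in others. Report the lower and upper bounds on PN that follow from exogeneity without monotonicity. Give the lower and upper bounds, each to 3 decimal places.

0.389 ≤ PN ≤ 0.741

p₁ = 0.74, p₀ = 0.452.
Under exogeneity alone the bounds on PN are max{0,(p₁−p₀)/p₁} ≤ PN ≤ min{1,(1−p₀)/p₁}.
  lower = (p₁ − p₀)/p₁ = 0.288 / 0.74 ≈ 0.3892
  upper = min{1, (1 − p₀)/p₁} = 0.548 / 0.74 ≈ 0.7405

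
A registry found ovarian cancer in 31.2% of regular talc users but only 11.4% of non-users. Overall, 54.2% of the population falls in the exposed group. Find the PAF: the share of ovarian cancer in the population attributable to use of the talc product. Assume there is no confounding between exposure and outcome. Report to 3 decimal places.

PAF ≈ 0.485

p₁ = 0.312, p₀ = 0.114.
Overall risk P(Y=1) = π·p₁ + (1−π)·p₀ = 0.542×0.312 + 0.458×0.114 = 0.22132.
Under exogeneity, PAF = [P(Y=1) − p₀] / P(Y=1).
PAF = (0.22132 − 0.114) / 0.22132 ≈ 0.4849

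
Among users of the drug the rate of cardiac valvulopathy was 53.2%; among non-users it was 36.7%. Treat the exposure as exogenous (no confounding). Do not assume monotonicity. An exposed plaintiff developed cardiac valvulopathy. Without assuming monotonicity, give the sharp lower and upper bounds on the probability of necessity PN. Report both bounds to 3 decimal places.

p₁ = 0.532, p₀ = 0.367.
Under exogeneity alone the bounds on PN are max{0,(p₁−p₀)/p₁} ≤ PN ≤ min{1,(1−p₀)/p₁}.
  lower = (p₁ − p₀)/p₁ = 0.165 / 0.532 ≈ 0.3102
  upper = min{1, (1 − p₀)/p₁} = 0.633 / 0.532 ≈ 1.1898 → capped at 1

0.310 ≤ PN ≤ 1.000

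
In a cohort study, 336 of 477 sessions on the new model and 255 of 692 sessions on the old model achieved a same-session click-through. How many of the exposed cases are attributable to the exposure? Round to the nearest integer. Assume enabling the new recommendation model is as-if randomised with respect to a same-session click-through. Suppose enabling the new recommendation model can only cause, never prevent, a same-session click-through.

about 160 cases

p₁ = P(outcome | exposed) = 336/477 = 0.7044
p₀ = P(outcome | unexposed) = 255/692 = 0.3685
PN = (p₁ − p₀)/p₁ = (0.7044 − 0.3685) / 0.7044 ≈ 0.47687.
Attributable cases ≈ PN × (exposed cases) = 0.47687 × 336 ≈ 160.23.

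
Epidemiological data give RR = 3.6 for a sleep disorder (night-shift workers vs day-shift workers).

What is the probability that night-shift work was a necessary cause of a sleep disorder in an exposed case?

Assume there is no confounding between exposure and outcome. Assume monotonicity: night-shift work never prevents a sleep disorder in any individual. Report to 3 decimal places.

PN ≈ 0.722

Under exogeneity and monotonicity, PN = (RR − 1) / RR = 1 − 1/RR.
PN = (3.6 − 1) / 3.6 = 2.6 / 3.6 ≈ 0.7222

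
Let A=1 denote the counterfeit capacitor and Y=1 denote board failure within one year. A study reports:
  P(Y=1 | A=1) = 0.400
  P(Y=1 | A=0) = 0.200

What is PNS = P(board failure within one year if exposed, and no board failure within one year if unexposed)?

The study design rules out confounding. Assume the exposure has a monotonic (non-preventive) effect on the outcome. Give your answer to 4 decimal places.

Let p₁ = 0.4, p₀ = 0.2.
Under exogeneity and monotonicity, PNS = p₁ − p₀.
PNS = 0.4 − 0.2 = 0.2

PNS ≈ 0.2000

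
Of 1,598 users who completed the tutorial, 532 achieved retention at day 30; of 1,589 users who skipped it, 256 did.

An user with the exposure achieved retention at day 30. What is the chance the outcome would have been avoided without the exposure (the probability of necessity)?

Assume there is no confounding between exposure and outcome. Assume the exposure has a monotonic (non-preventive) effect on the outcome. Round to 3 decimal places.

p₁ = P(outcome | exposed) = 532/1598 = 0.33292
p₀ = P(outcome | unexposed) = 256/1589 = 0.16111
Under exogeneity and monotonicity, PN = (p₁ − p₀) / p₁.
PN = (0.33292 − 0.16111) / 0.33292 = 0.17181 / 0.33292 ≈ 0.5161

PN ≈ 0.516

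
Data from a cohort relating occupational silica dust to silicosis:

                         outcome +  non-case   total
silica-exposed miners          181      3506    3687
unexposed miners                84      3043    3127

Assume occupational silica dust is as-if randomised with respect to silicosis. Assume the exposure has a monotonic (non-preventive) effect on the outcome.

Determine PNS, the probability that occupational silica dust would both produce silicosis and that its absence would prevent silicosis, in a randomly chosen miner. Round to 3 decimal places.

p₁ = P(outcome | exposed) = 181/3687 = 0.049091
p₀ = P(outcome | unexposed) = 84/3127 = 0.026863
Under exogeneity and monotonicity, PNS = p₁ − p₀.
PNS = 0.049091 − 0.026863 = 0.022229

PNS ≈ 0.022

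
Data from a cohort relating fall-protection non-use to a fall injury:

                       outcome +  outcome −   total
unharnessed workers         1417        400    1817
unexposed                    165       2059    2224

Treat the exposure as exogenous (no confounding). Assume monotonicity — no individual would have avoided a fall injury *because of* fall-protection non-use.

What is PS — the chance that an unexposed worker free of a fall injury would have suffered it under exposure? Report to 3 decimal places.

p₁ = P(outcome | exposed) = 1417/1817 = 0.77986
p₀ = P(outcome | unexposed) = 165/2224 = 0.074191
Under exogeneity and monotonicity, PS = (p₁ − p₀)/(1 − p₀).
PS = (0.77986 − 0.074191) / 0.92581 ≈ 0.7622

PS ≈ 0.762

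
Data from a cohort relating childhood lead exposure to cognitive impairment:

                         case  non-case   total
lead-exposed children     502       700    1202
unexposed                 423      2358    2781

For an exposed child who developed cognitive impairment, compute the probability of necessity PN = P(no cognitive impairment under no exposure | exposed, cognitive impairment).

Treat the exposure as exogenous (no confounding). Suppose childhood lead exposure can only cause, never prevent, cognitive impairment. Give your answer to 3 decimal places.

p₁ = P(outcome | exposed) = 502/1202 = 0.41764
p₀ = P(outcome | unexposed) = 423/2781 = 0.1521
Under exogeneity and monotonicity, PN = (p₁ − p₀) / p₁.
PN = (0.41764 − 0.1521) / 0.41764 = 0.26553 / 0.41764 ≈ 0.6358

PN ≈ 0.636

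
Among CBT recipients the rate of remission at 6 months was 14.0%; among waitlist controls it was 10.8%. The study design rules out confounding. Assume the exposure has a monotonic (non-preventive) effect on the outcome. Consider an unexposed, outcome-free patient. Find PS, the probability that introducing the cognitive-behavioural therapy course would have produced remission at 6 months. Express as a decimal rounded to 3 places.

p₁ = 0.14, p₀ = 0.108.
Under exogeneity and monotonicity, PS = (p₁ − p₀) / (1 − p₀).
PS = (0.14 − 0.108) / (1 − 0.108) = 0.032 / 0.892 ≈ 0.0359

PS ≈ 0.036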